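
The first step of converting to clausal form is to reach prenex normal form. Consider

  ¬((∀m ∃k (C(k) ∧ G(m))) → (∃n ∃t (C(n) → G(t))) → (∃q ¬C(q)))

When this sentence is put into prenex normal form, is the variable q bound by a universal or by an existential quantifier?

Rewrite implications/biconditionals: A → B as ¬A ∨ B.
  ¬(¬(∀m ∃k (C(k) ∧ G(m))) ∨ ¬(∃n ∃t (¬C(n) ∨ G(t))) ∨ (∃q ¬C(q)))
Drive negations inward (¬∀x A ≡ ∃x ¬A, ¬∃x A ≡ ∀x ¬A, De Morgan for ∧/∨):
  (∀m ∃k (C(k) ∧ G(m))) ∧ (∃n ∃t (¬C(n) ∨ G(t))) ∧ (∀q C(q))
Pull the quantifiers to the front (each side's bound variable is not free in the other side):
  ∀m ∃k ∃n ∃t ∀q (C(k) ∧ G(m) ∧ (¬C(n) ∨ G(t)) ∧ C(q))
The quantifier ∃q sits under an odd number of negations (counting the antecedent side of each →), so it flips to ∀q.

universal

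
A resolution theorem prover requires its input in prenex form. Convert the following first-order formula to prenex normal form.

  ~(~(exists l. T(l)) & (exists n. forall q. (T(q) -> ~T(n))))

Rewrite implications/biconditionals: A → B as ¬A ∨ B.
  ~(~(exists l. T(l)) & (exists n. forall q. (~T(q) | ~T(n))))
Drive negations inward (¬∀x A ≡ ∃x ¬A, ¬∃x A ≡ ∀x ¬A, De Morgan for ∧/∨):
  (exists l. T(l)) | (forall n. exists q. (T(q) & T(n)))
Pull the quantifiers to the front (each side's bound variable is not free in the other side):
  exists l. forall n. exists q. (T(l) | T(q) & T(n))

exists l. forall n. exists q. (T(l) | T(q) & T(n))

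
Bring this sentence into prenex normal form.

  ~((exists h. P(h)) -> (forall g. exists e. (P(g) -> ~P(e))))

exists h. exists g. forall e. (P(h) & P(g) & P(e))

Eliminate → and ↔ using ¬ and ∨.
  ~(~(exists h. P(h)) | (forall g. exists e. (~P(g) | ~P(e))))
Drive negations inward (¬∀x A ≡ ∃x ¬A, ¬∃x A ≡ ∀x ¬A, De Morgan for ∧/∨):
  (exists h. P(h)) & (exists g. forall e. (P(g) & P(e)))
Extract every quantifier outward, since the variables are now distinct and don't occur free across branches:
  exists h. exists g. forall e. (P(h) & P(g) & P(e))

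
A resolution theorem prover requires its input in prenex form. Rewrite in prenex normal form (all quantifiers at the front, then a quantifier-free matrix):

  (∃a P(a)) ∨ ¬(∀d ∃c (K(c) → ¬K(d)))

∃a ∃d ∀c (P(a) ∨ K(c) ∧ K(d))

Rewrite implications/biconditionals: A → B as ¬A ∨ B.
  (∃a P(a)) ∨ ¬(∀d ∃c (¬K(c) ∨ ¬K(d)))
Push ¬ through the quantifiers and connectives to reach negation normal form:
  (∃a P(a)) ∨ (∃d ∀c (K(c) ∧ K(d)))
Extract every quantifier outward, since the variables are now distinct and don't occur free across branches:
  ∃a ∃d ∀c (P(a) ∨ K(c) ∧ K(d))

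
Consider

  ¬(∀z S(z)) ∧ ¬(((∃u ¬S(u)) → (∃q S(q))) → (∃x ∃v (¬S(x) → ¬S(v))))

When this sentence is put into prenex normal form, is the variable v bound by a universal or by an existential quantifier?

Rewrite implications/biconditionals: A → B as ¬A ∨ B.
  ¬(∀z S(z)) ∧ ¬(¬(¬(∃u ¬S(u)) ∨ (∃q S(q))) ∨ (∃x ∃v (¬¬S(x) ∨ ¬S(v))))
Drive negations inward (¬∀x A ≡ ∃x ¬A, ¬∃x A ≡ ∀x ¬A, De Morgan for ∧/∨):
  (∃z ¬S(z)) ∧ ((∀u S(u)) ∨ (∃q S(q))) ∧ (∀x ∀v (¬S(x) ∧ S(v)))
Finally move all quantifiers to the prefix:
  ∃z ∀u ∃q ∀x ∀v (¬S(z) ∧ (S(u) ∨ S(q)) ∧ ¬S(x) ∧ S(v))
The quantifier ∃v sits under an odd number of negations (counting the antecedent side of each →), so it flips to ∀v.

universal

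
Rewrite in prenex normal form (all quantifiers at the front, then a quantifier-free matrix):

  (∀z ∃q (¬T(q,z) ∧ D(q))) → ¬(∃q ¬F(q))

∃z ∀q ∀x1 (T(q,z) ∨ ¬D(q) ∨ F(x1))

Rewrite implications/biconditionals: A → B as ¬A ∨ B.
  ¬(∀z ∃q (¬T(q,z) ∧ D(q))) ∨ ¬(∃q ¬F(q))
Drive negations inward (¬∀x A ≡ ∃x ¬A, ¬∃x A ≡ ∀x ¬A, De Morgan for ∧/∨):
  (∃z ∀q (T(q,z) ∨ ¬D(q))) ∨ (∀q F(q))
Rename bound variables to avoid capture: q↦x1.
  (∃z ∀q (T(q,z) ∨ ¬D(q))) ∨ (∀x1 F(x1))
Finally move all quantifiers to the prefix:
  ∃z ∀q ∀x1 (T(q,z) ∨ ¬D(q) ∨ F(x1))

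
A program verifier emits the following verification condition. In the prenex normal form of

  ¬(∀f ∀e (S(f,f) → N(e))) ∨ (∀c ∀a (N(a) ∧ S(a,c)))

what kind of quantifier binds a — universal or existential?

universal

Eliminate → and ↔ using ¬ and ∨.
  ¬(∀f ∀e (¬S(f,f) ∨ N(e))) ∨ (∀c ∀a (N(a) ∧ S(a,c)))
Drive negations inward (¬∀x A ≡ ∃x ¬A, ¬∃x A ≡ ∀x ¬A, De Morgan for ∧/∨):
  (∃f ∃e (S(f,f) ∧ ¬N(e))) ∨ (∀c ∀a (N(a) ∧ S(a,c)))
Finally move all quantifiers to the prefix:
  ∃f ∃e ∀c ∀a (S(f,f) ∧ ¬N(e) ∨ N(a) ∧ S(a,c))
The quantifier ∀a sits under an even number of negations (counting the antecedent side of each →), so it remains universal.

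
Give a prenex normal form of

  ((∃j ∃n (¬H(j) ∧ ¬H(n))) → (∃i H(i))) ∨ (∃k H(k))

Rewrite implications/biconditionals: A → B as ¬A ∨ B.
  ¬(∃j ∃n (¬H(j) ∧ ¬H(n))) ∨ (∃i H(i)) ∨ (∃k H(k))
Push ¬ through the quantifiers and connectives to reach negation normal form:
  (∀j ∀n (H(j) ∨ H(n))) ∨ (∃i H(i)) ∨ (∃k H(k))
All bound variables are already distinct, so no renaming is needed.
Finally move all quantifiers to the prefix:
  ∀j ∀n ∃i ∃k (H(j) ∨ H(n) ∨ H(i) ∨ H(k))

∀j ∀n ∃i ∃k (H(j) ∨ H(n) ∨ H(i) ∨ H(k))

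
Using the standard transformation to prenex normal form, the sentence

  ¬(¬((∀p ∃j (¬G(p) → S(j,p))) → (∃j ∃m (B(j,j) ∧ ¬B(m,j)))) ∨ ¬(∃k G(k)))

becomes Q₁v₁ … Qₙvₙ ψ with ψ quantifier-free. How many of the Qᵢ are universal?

Eliminate → and ↔ using ¬ and ∨.
  ¬(¬(¬(∀p ∃j (¬¬G(p) ∨ S(j,p))) ∨ (∃j ∃m (B(j,j) ∧ ¬B(m,j)))) ∨ ¬(∃k G(k)))
Drive negations inward (¬∀x A ≡ ∃x ¬A, ¬∃x A ≡ ∀x ¬A, De Morgan for ∧/∨):
  ((∃p ∀j (¬G(p) ∧ ¬S(j,p))) ∨ (∃j ∃m (B(j,j) ∧ ¬B(m,j)))) ∧ (∃k G(k))
Standardize variables apart so no two quantifiers bind the same name: j↦y.
  ((∃p ∀j (¬G(p) ∧ ¬S(j,p))) ∨ (∃y ∃m (B(y,y) ∧ ¬B(m,y)))) ∧ (∃k G(k))
Finally move all quantifiers to the prefix:
  ∃p ∀j ∃y ∃m ∃k ((¬G(p) ∧ ¬S(j,p) ∨ B(y,y) ∧ ¬B(m,y)) ∧ G(k))
The prefix is ∃p ∀j ∃y ∃m ∃k: 1 universal, 4 existential.

1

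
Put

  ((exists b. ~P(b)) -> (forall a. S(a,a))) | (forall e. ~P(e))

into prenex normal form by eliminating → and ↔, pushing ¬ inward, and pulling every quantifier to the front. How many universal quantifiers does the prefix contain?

Eliminate → and ↔ using ¬ and ∨.
  ~(exists b. ~P(b)) | (forall a. S(a,a)) | (forall e. ~P(e))
Push ¬ through the quantifiers and connectives to reach negation normal form:
  (forall b. P(b)) | (forall a. S(a,a)) | (forall e. ~P(e))
All bound variables are already distinct, so no renaming is needed.
Extract every quantifier outward, since the variables are now distinct and don't occur free across branches:
  forall b. forall a. forall e. (P(b) | S(a,a) | ~P(e))
The prefix is forall b forall a forall e: 3 universal, 0 existential.

3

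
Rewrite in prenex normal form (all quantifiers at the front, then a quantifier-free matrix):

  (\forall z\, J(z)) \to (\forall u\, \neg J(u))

\exists z\, \forall u\, (\neg J(z) \lor \neg J(u))

Rewrite implications/biconditionals: A → B as ¬A ∨ B.
  \neg (\forall z\, J(z)) \lor (\forall u\, \neg J(u))
Move each ¬ inward, flipping quantifiers it crosses:
  (\exists z\, \neg J(z)) \lor (\forall u\, \neg J(u))
All bound variables are already distinct, so no renaming is needed.
Pull the quantifiers to the front (each side's bound variable is not free in the other side):
  \exists z\, \forall u\, (\neg J(z) \lor \neg J(u))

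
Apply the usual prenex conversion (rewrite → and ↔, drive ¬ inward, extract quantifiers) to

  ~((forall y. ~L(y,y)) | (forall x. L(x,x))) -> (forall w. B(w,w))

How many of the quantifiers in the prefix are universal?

3

First replace A → B with ¬A ∨ B.
  ~~((forall y. ~L(y,y)) | (forall x. L(x,x))) | (forall w. B(w,w))
Move each ¬ inward, flipping quantifiers it crosses:
  (forall y. ~L(y,y)) | (forall x. L(x,x)) | (forall w. B(w,w))
Pull the quantifiers to the front (each side's bound variable is not free in the other side):
  forall y. forall x. forall w. (~L(y,y) | L(x,x) | B(w,w))
The prefix is forall y forall x forall w: 3 universal, 0 existential.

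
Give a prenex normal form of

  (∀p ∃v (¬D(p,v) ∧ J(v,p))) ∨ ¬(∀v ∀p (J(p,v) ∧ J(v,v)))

Drive negations inward (¬∀x A ≡ ∃x ¬A, ¬∃x A ≡ ∀x ¬A, De Morgan for ∧/∨):
  (∀p ∃v (¬D(p,v) ∧ J(v,p))) ∨ (∃v ∃p (¬J(p,v) ∨ ¬J(v,v)))
Give each quantifier a distinct variable: v↦z1, p↦r.
  (∀p ∃v (¬D(p,v) ∧ J(v,p))) ∨ (∃z1 ∃r (¬J(r,z1) ∨ ¬J(z1,z1)))
Pull the quantifiers to the front (each side's bound variable is not free in the other side):
  ∀p ∃v ∃z1 ∃r (¬D(p,v) ∧ J(v,p) ∨ ¬J(r,z1) ∨ ¬J(z1,z1))

∀p ∃v ∃z1 ∃r (¬D(p,v) ∧ J(v,p) ∨ ¬J(r,z1) ∨ ¬J(z1,z1))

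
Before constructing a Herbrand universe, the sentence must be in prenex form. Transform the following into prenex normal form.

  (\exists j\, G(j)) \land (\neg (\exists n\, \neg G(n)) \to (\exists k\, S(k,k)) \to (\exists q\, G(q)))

Rewrite implications/biconditionals: A → B as ¬A ∨ B.
  (\exists j\, G(j)) \land (\neg \neg (\exists n\, \neg G(n)) \lor \neg (\exists k\, S(k,k)) \lor (\exists q\, G(q)))
Push ¬ through the quantifiers and connectives to reach negation normal form:
  (\exists j\, G(j)) \land ((\exists n\, \neg G(n)) \lor (\forall k\, \neg S(k,k)) \lor (\exists q\, G(q)))
Pull the quantifiers to the front (each side's bound variable is not free in the other side):
  \exists j\, \exists n\, \forall k\, \exists q\, (G(j) \land (\neg G(n) \lor \neg S(k,k) \lor G(q)))

\exists j\, \exists n\, \forall k\, \exists q\, (G(j) \land (\neg G(n) \lor \neg S(k,k) \lor G(q)))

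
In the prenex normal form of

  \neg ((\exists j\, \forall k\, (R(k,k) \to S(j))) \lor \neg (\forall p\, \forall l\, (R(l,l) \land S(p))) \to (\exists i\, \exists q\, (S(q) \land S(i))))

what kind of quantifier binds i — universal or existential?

universal

First replace A → B with ¬A ∨ B.
  \neg (\neg ((\exists j\, \forall k\, (\neg R(k,k) \lor S(j))) \lor \neg (\forall p\, \forall l\, (R(l,l) \land S(p)))) \lor (\exists i\, \exists q\, (S(q) \land S(i))))
Push ¬ through the quantifiers and connectives to reach negation normal form:
  ((\exists j\, \forall k\, (\neg R(k,k) \lor S(j))) \lor (\exists p\, \exists l\, (\neg R(l,l) \lor \neg S(p)))) \land (\forall i\, \forall q\, (\neg S(q) \lor \neg S(i)))
Extract every quantifier outward, since the variables are now distinct and don't occur free across branches:
  \exists j\, \forall k\, \exists p\, \exists l\, \forall i\, \forall q\, ((\neg R(k,k) \lor S(j) \lor \neg R(l,l) \lor \neg S(p)) \land (\neg S(q) \lor \neg S(i)))
The quantifier \exists i sits under an odd number of negations (counting the antecedent side of each →), so it flips to \forall i.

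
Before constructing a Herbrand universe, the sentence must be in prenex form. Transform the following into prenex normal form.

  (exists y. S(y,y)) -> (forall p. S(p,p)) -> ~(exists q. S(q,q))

forall y. exists p. forall q. (~S(y,y) | ~S(p,p) | ~S(q,q))

Rewrite implications/biconditionals: A → B as ¬A ∨ B.
  ~(exists y. S(y,y)) | ~(forall p. S(p,p)) | ~(exists q. S(q,q))
Move each ¬ inward, flipping quantifiers it crosses:
  (forall y. ~S(y,y)) | (exists p. ~S(p,p)) | (forall q. ~S(q,q))
All bound variables are already distinct, so no renaming is needed.
Finally move all quantifiers to the prefix:
  forall y. exists p. forall q. (~S(y,y) | ~S(p,p) | ~S(q,q))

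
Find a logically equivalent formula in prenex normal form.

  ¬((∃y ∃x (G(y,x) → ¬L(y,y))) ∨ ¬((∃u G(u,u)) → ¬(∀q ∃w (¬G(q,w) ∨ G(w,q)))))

∀y ∀x ∀u ∃q ∀w (G(y,x) ∧ L(y,y) ∧ (¬G(u,u) ∨ G(q,w) ∧ ¬G(w,q)))

Eliminate → and ↔ using ¬ and ∨.
  ¬((∃y ∃x (¬G(y,x) ∨ ¬L(y,y))) ∨ ¬(¬(∃u G(u,u)) ∨ ¬(∀q ∃w (¬G(q,w) ∨ G(w,q)))))
Push ¬ through the quantifiers and connectives to reach negation normal form:
  (∀y ∀x (G(y,x) ∧ L(y,y))) ∧ ((∀u ¬G(u,u)) ∨ (∃q ∀w (G(q,w) ∧ ¬G(w,q))))
Finally move all quantifiers to the prefix:
  ∀y ∀x ∀u ∃q ∀w (G(y,x) ∧ L(y,y) ∧ (¬G(u,u) ∨ G(q,w) ∧ ¬G(w,q)))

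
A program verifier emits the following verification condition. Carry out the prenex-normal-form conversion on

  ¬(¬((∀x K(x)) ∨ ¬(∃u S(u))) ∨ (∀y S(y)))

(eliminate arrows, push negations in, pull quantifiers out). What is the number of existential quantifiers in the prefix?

1

Move each ¬ inward, flipping quantifiers it crosses:
  ((∀x K(x)) ∨ (∀u ¬S(u))) ∧ (∃y ¬S(y))
Extract every quantifier outward, since the variables are now distinct and don't occur free across branches:
  ∀x ∀u ∃y ((K(x) ∨ ¬S(u)) ∧ ¬S(y))
The prefix is ∀x ∀u ∃y: 2 universal, 1 existential.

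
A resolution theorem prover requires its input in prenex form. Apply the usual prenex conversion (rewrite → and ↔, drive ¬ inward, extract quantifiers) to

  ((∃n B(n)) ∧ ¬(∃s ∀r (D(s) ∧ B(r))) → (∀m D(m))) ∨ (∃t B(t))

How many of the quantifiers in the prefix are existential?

2

First replace A → B with ¬A ∨ B.
  ¬((∃n B(n)) ∧ ¬(∃s ∀r (D(s) ∧ B(r)))) ∨ (∀m D(m)) ∨ (∃t B(t))
Drive negations inward (¬∀x A ≡ ∃x ¬A, ¬∃x A ≡ ∀x ¬A, De Morgan for ∧/∨):
  (∀n ¬B(n)) ∨ (∃s ∀r (D(s) ∧ B(r))) ∨ (∀m D(m)) ∨ (∃t B(t))
All bound variables are already distinct, so no renaming is needed.
Finally move all quantifiers to the prefix:
  ∀n ∃s ∀r ∀m ∃t (¬B(n) ∨ D(s) ∧ B(r) ∨ D(m) ∨ B(t))
The prefix is ∀n ∃s ∀r ∀m ∃t: 3 universal, 2 existential.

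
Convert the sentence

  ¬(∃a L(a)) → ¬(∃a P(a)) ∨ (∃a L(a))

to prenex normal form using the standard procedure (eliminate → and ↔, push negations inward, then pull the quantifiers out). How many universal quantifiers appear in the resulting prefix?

1

Eliminate → and ↔ using ¬ and ∨.
  ¬¬(∃a L(a)) ∨ ¬(∃a P(a)) ∨ (∃a L(a))
Move each ¬ inward, flipping quantifiers it crosses:
  (∃a L(a)) ∨ (∀a ¬P(a)) ∨ (∃a L(a))
Give each quantifier a distinct variable: a↦w, a↦r.
  (∃a L(a)) ∨ (∀w ¬P(w)) ∨ (∃r L(r))
Finally move all quantifiers to the prefix:
  ∃a ∀w ∃r (L(a) ∨ ¬P(w) ∨ L(r))
The prefix is ∃a ∀w ∃r: 1 universal, 2 existential.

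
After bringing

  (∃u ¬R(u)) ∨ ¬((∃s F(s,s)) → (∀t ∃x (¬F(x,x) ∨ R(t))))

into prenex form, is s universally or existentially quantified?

First replace A → B with ¬A ∨ B.
  (∃u ¬R(u)) ∨ ¬(¬(∃s F(s,s)) ∨ (∀t ∃x (¬F(x,x) ∨ R(t))))
Drive negations inward (¬∀x A ≡ ∃x ¬A, ¬∃x A ≡ ∀x ¬A, De Morgan for ∧/∨):
  (∃u ¬R(u)) ∨ (∃s F(s,s)) ∧ (∃t ∀x (F(x,x) ∧ ¬R(t)))
Extract every quantifier outward, since the variables are now distinct and don't occur free across branches:
  ∃u ∃s ∃t ∀x (¬R(u) ∨ F(s,s) ∧ F(x,x) ∧ ¬R(t))
The quantifier ∃s sits under an even number of negations (counting the antecedent side of each →), so it remains existential.

existential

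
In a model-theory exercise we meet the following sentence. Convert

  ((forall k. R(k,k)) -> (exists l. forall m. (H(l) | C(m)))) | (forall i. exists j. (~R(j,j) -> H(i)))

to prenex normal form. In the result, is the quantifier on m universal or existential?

universal

Rewrite implications/biconditionals: A → B as ¬A ∨ B.
  ~(forall k. R(k,k)) | (exists l. forall m. (H(l) | C(m))) | (forall i. exists j. (~~R(j,j) | H(i)))
Push ¬ through the quantifiers and connectives to reach negation normal form:
  (exists k. ~R(k,k)) | (exists l. forall m. (H(l) | C(m))) | (forall i. exists j. (R(j,j) | H(i)))
All bound variables are already distinct, so no renaming is needed.
Extract every quantifier outward, since the variables are now distinct and don't occur free across branches:
  exists k. exists l. forall m. forall i. exists j. (~R(k,k) | H(l) | C(m) | R(j,j) | H(i))
The quantifier forall m sits under an even number of negations (counting the antecedent side of each →), so it remains universal.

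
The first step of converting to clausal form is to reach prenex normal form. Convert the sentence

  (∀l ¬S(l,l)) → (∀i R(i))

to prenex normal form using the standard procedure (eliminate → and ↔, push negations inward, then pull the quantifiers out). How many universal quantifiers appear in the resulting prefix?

1

First replace A → B with ¬A ∨ B.
  ¬(∀l ¬S(l,l)) ∨ (∀i R(i))
Drive negations inward (¬∀x A ≡ ∃x ¬A, ¬∃x A ≡ ∀x ¬A, De Morgan for ∧/∨):
  (∃l S(l,l)) ∨ (∀i R(i))
All bound variables are already distinct, so no renaming is needed.
Extract every quantifier outward, since the variables are now distinct and don't occur free across branches:
  ∃l ∀i (S(l,l) ∨ R(i))
The prefix is ∃l ∀i: 1 universal, 1 existential.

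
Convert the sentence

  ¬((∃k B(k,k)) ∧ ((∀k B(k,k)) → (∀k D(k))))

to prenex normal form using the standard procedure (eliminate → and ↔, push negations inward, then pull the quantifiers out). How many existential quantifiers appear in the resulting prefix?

1

Rewrite implications/biconditionals: A → B as ¬A ∨ B.
  ¬((∃k B(k,k)) ∧ (¬(∀k B(k,k)) ∨ (∀k D(k))))
Move each ¬ inward, flipping quantifiers it crosses:
  (∀k ¬B(k,k)) ∨ (∀k B(k,k)) ∧ (∃k ¬D(k))
Give each quantifier a distinct variable: k↦p, k↦u.
  (∀k ¬B(k,k)) ∨ (∀p B(p,p)) ∧ (∃u ¬D(u))
Extract every quantifier outward, since the variables are now distinct and don't occur free across branches:
  ∀k ∀p ∃u (¬B(k,k) ∨ B(p,p) ∧ ¬D(u))
The prefix is ∀k ∀p ∃u: 2 universal, 1 existential.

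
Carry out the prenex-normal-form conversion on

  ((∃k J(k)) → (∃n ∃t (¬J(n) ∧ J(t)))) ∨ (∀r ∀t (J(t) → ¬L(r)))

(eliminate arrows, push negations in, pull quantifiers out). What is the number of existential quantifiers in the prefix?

First replace A → B with ¬A ∨ B.
  ¬(∃k J(k)) ∨ (∃n ∃t (¬J(n) ∧ J(t))) ∨ (∀r ∀t (¬J(t) ∨ ¬L(r)))
Move each ¬ inward, flipping quantifiers it crosses:
  (∀k ¬J(k)) ∨ (∃n ∃t (¬J(n) ∧ J(t))) ∨ (∀r ∀t (¬J(t) ∨ ¬L(r)))
Standardize variables apart so no two quantifiers bind the same name: t↦u.
  (∀k ¬J(k)) ∨ (∃n ∃t (¬J(n) ∧ J(t))) ∨ (∀r ∀u (¬J(u) ∨ ¬L(r)))
Pull the quantifiers to the front (each side's bound variable is not free in the other side):
  ∀k ∃n ∃t ∀r ∀u (¬J(k) ∨ ¬J(n) ∧ J(t) ∨ ¬J(u) ∨ ¬L(r))
The prefix is ∀k ∃n ∃t ∀r ∀u: 3 universal, 2 existential.

2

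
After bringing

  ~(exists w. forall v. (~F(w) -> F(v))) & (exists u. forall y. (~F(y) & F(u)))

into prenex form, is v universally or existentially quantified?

Eliminate → and ↔ using ¬ and ∨.
  ~(exists w. forall v. (~~F(w) | F(v))) & (exists u. forall y. (~F(y) & F(u)))
Move each ¬ inward, flipping quantifiers it crosses:
  (forall w. exists v. (~F(w) & ~F(v))) & (exists u. forall y. (~F(y) & F(u)))
Pull the quantifiers to the front (each side's bound variable is not free in the other side):
  forall w. exists v. exists u. forall y. (~F(w) & ~F(v) & ~F(y) & F(u))
The quantifier forall v sits under an odd number of negations (counting the antecedent side of each →), so it flips to exists v.

existential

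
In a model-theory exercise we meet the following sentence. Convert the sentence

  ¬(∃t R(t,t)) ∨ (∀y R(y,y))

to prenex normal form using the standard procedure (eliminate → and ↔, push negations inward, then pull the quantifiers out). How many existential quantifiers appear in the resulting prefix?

0

Drive negations inward (¬∀x A ≡ ∃x ¬A, ¬∃x A ≡ ∀x ¬A, De Morgan for ∧/∨):
  (∀t ¬R(t,t)) ∨ (∀y R(y,y))
Pull the quantifiers to the front (each side's bound variable is not free in the other side):
  ∀t ∀y (¬R(t,t) ∨ R(y,y))
The prefix is ∀t ∀y: 2 universal, 0 existential.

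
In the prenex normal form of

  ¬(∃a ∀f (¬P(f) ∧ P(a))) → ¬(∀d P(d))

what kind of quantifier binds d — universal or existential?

Eliminate → and ↔ using ¬ and ∨.
  ¬¬(∃a ∀f (¬P(f) ∧ P(a))) ∨ ¬(∀d P(d))
Push ¬ through the quantifiers and connectives to reach negation normal form:
  (∃a ∀f (¬P(f) ∧ P(a))) ∨ (∃d ¬P(d))
Extract every quantifier outward, since the variables are now distinct and don't occur free across branches:
  ∃a ∀f ∃d (¬P(f) ∧ P(a) ∨ ¬P(d))
The quantifier ∀d sits under an odd number of negations (counting the antecedent side of each →), so it flips to ∃d.

existential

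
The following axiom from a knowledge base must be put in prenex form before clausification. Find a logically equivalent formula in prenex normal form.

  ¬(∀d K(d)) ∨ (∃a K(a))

Move each ¬ inward, flipping quantifiers it crosses:
  (∃d ¬K(d)) ∨ (∃a K(a))
All bound variables are already distinct, so no renaming is needed.
Extract every quantifier outward, since the variables are now distinct and don't occur free across branches:
  ∃d ∃a (¬K(d) ∨ K(a))

∃d ∃a (¬K(d) ∨ K(a))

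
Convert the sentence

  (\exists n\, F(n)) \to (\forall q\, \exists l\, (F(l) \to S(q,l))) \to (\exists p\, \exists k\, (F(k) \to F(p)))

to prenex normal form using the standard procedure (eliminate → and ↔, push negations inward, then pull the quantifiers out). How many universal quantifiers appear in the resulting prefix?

Eliminate → and ↔ using ¬ and ∨.
  \neg (\exists n\, F(n)) \lor \neg (\forall q\, \exists l\, (\neg F(l) \lor S(q,l))) \lor (\exists p\, \exists k\, (\neg F(k) \lor F(p)))
Move each ¬ inward, flipping quantifiers it crosses:
  (\forall n\, \neg F(n)) \lor (\exists q\, \forall l\, (F(l) \land \neg S(q,l))) \lor (\exists p\, \exists k\, (\neg F(k) \lor F(p)))
All bound variables are already distinct, so no renaming is needed.
Finally move all quantifiers to the prefix:
  \forall n\, \exists q\, \forall l\, \exists p\, \exists k\, (\neg F(n) \lor F(l) \land \neg S(q,l) \lor \neg F(k) \lor F(p))
The prefix is \forall n \exists q \forall l \exists p \exists k: 2 universal, 3 existential.

2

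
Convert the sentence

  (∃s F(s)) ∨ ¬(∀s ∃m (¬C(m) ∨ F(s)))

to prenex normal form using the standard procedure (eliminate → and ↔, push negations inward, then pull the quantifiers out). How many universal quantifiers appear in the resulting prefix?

1

Move each ¬ inward, flipping quantifiers it crosses:
  (∃s F(s)) ∨ (∃s ∀m (C(m) ∧ ¬F(s)))
Give each quantifier a distinct variable: s↦x.
  (∃s F(s)) ∨ (∃x ∀m (C(m) ∧ ¬F(x)))
Pull the quantifiers to the front (each side's bound variable is not free in the other side):
  ∃s ∃x ∀m (F(s) ∨ C(m) ∧ ¬F(x))
The prefix is ∃s ∃x ∀m: 1 universal, 2 existential.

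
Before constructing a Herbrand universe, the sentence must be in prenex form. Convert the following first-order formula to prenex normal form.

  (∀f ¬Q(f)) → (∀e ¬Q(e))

∃f ∀e (Q(f) ∨ ¬Q(e))

Eliminate → and ↔ using ¬ and ∨.
  ¬(∀f ¬Q(f)) ∨ (∀e ¬Q(e))
Move each ¬ inward, flipping quantifiers it crosses:
  (∃f Q(f)) ∨ (∀e ¬Q(e))
All bound variables are already distinct, so no renaming is needed.
Extract every quantifier outward, since the variables are now distinct and don't occur free across branches:
  ∃f ∀e (Q(f) ∨ ¬Q(e))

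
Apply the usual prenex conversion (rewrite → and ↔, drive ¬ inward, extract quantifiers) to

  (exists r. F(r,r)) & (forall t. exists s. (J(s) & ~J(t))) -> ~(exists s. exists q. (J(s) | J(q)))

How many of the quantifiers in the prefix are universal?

4

Rewrite implications/biconditionals: A → B as ¬A ∨ B.
  ~((exists r. F(r,r)) & (forall t. exists s. (J(s) & ~J(t)))) | ~(exists s. exists q. (J(s) | J(q)))
Drive negations inward (¬∀x A ≡ ∃x ¬A, ¬∃x A ≡ ∀x ¬A, De Morgan for ∧/∨):
  (forall r. ~F(r,r)) | (exists t. forall s. (~J(s) | J(t))) | (forall s. forall q. (~J(s) & ~J(q)))
Give each quantifier a distinct variable: s↦u1.
  (forall r. ~F(r,r)) | (exists t. forall s. (~J(s) | J(t))) | (forall u1. forall q. (~J(u1) & ~J(q)))
Extract every quantifier outward, since the variables are now distinct and don't occur free across branches:
  forall r. exists t. forall s. forall u1. forall q. (~F(r,r) | ~J(s) | J(t) | ~J(u1) & ~J(q))
The prefix is forall r exists t forall s forall u1 forall q: 4 universal, 1 existential.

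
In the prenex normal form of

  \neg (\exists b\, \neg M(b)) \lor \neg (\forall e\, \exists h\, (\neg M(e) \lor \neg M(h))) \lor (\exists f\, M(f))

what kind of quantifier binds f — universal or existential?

Move each ¬ inward, flipping quantifiers it crosses:
  (\forall b\, M(b)) \lor (\exists e\, \forall h\, (M(e) \land M(h))) \lor (\exists f\, M(f))
All bound variables are already distinct, so no renaming is needed.
Finally move all quantifiers to the prefix:
  \forall b\, \exists e\, \forall h\, \exists f\, (M(b) \lor M(e) \land M(h) \lor M(f))
The quantifier \exists f sits under an even number of negations, so it remains existential.

existential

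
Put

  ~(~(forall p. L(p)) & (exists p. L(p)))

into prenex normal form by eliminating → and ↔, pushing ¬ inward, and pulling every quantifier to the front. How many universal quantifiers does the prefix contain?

2

Push ¬ through the quantifiers and connectives to reach negation normal form:
  (forall p. L(p)) | (forall p. ~L(p))
Standardize variables apart so no two quantifiers bind the same name: p↦x1.
  (forall p. L(p)) | (forall x1. ~L(x1))
Finally move all quantifiers to the prefix:
  forall p. forall x1. (L(p) | ~L(x1))
The prefix is forall p forall x1: 2 universal, 0 existential.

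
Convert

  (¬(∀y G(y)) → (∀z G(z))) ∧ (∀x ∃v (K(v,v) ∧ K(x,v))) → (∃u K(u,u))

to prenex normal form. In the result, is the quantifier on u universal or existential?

existential

Rewrite implications/biconditionals: A → B as ¬A ∨ B.
  ¬((¬¬(∀y G(y)) ∨ (∀z G(z))) ∧ (∀x ∃v (K(v,v) ∧ K(x,v)))) ∨ (∃u K(u,u))
Move each ¬ inward, flipping quantifiers it crosses:
  (∃y ¬G(y)) ∧ (∃z ¬G(z)) ∨ (∃x ∀v (¬K(v,v) ∨ ¬K(x,v))) ∨ (∃u K(u,u))
All bound variables are already distinct, so no renaming is needed.
Pull the quantifiers to the front (each side's bound variable is not free in the other side):
  ∃y ∃z ∃x ∀v ∃u (¬G(y) ∧ ¬G(z) ∨ ¬K(v,v) ∨ ¬K(x,v) ∨ K(u,u))
The quantifier ∃u sits under an even number of negations (counting the antecedent side of each →), so it remains existential.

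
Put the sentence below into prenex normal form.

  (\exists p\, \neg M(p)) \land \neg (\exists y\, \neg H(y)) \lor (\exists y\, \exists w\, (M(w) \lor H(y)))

Move each ¬ inward, flipping quantifiers it crosses:
  (\exists p\, \neg M(p)) \land (\forall y\, H(y)) \lor (\exists y\, \exists w\, (M(w) \lor H(y)))
Give each quantifier a distinct variable: y↦z.
  (\exists p\, \neg M(p)) \land (\forall y\, H(y)) \lor (\exists z\, \exists w\, (M(w) \lor H(z)))
Finally move all quantifiers to the prefix:
  \exists p\, \forall y\, \exists z\, \exists w\, (\neg M(p) \land H(y) \lor M(w) \lor H(z))

\exists p\, \forall y\, \exists z\, \exists w\, (\neg M(p) \land H(y) \lor M(w) \lor H(z))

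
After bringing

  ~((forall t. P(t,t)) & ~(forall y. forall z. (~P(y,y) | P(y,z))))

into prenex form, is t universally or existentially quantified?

Drive negations inward (¬∀x A ≡ ∃x ¬A, ¬∃x A ≡ ∀x ¬A, De Morgan for ∧/∨):
  (exists t. ~P(t,t)) | (forall y. forall z. (~P(y,y) | P(y,z)))
Finally move all quantifiers to the prefix:
  exists t. forall y. forall z. (~P(t,t) | ~P(y,y) | P(y,z))
The quantifier forall t sits under an odd number of negations, so it flips to exists t.

existential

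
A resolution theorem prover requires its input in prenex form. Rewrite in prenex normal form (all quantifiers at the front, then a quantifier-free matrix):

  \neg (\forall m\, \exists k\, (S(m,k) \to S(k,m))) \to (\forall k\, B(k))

\forall m\, \exists k\, \forall s\, (\neg S(m,k) \lor S(k,m) \lor B(s))

Eliminate → and ↔ using ¬ and ∨.
  \neg \neg (\forall m\, \exists k\, (\neg S(m,k) \lor S(k,m))) \lor (\forall k\, B(k))
Move each ¬ inward, flipping quantifiers it crosses:
  (\forall m\, \exists k\, (\neg S(m,k) \lor S(k,m))) \lor (\forall k\, B(k))
Rename bound variables to avoid capture: k↦s.
  (\forall m\, \exists k\, (\neg S(m,k) \lor S(k,m))) \lor (\forall s\, B(s))
Pull the quantifiers to the front (each side's bound variable is not free in the other side):
  \forall m\, \exists k\, \forall s\, (\neg S(m,k) \lor S(k,m) \lor B(s))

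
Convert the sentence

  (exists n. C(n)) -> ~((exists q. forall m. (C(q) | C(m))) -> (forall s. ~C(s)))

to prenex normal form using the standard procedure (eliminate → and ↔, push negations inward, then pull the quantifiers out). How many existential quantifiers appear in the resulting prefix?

Rewrite implications/biconditionals: A → B as ¬A ∨ B.
  ~(exists n. C(n)) | ~(~(exists q. forall m. (C(q) | C(m))) | (forall s. ~C(s)))
Push ¬ through the quantifiers and connectives to reach negation normal form:
  (forall n. ~C(n)) | (exists q. forall m. (C(q) | C(m))) & (exists s. C(s))
Finally move all quantifiers to the prefix:
  forall n. exists q. forall m. exists s. (~C(n) | (C(q) | C(m)) & C(s))
The prefix is forall n exists q forall m exists s: 2 universal, 2 existential.

2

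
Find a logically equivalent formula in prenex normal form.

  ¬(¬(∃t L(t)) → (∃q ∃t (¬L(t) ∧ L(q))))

First replace A → B with ¬A ∨ B.
  ¬(¬¬(∃t L(t)) ∨ (∃q ∃t (¬L(t) ∧ L(q))))
Drive negations inward (¬∀x A ≡ ∃x ¬A, ¬∃x A ≡ ∀x ¬A, De Morgan for ∧/∨):
  (∀t ¬L(t)) ∧ (∀q ∀t (L(t) ∨ ¬L(q)))
Standardize variables apart so no two quantifiers bind the same name: t↦x.
  (∀t ¬L(t)) ∧ (∀q ∀x (L(x) ∨ ¬L(q)))
Extract every quantifier outward, since the variables are now distinct and don't occur free across branches:
  ∀t ∀q ∀x (¬L(t) ∧ (L(x) ∨ ¬L(q)))

∀t ∀q ∀x (¬L(t) ∧ (L(x) ∨ ¬L(q)))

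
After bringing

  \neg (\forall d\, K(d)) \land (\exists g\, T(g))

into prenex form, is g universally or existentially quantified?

existential

Drive negations inward (¬∀x A ≡ ∃x ¬A, ¬∃x A ≡ ∀x ¬A, De Morgan for ∧/∨):
  (\exists d\, \neg K(d)) \land (\exists g\, T(g))
Finally move all quantifiers to the prefix:
  \exists d\, \exists g\, (\neg K(d) \land T(g))
The quantifier \exists g sits under an even number of negations, so it remains existential.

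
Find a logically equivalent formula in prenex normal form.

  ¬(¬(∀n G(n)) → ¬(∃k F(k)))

∃n ∃k (¬G(n) ∧ F(k))

Eliminate → and ↔ using ¬ and ∨.
  ¬(¬¬(∀n G(n)) ∨ ¬(∃k F(k)))
Push ¬ through the quantifiers and connectives to reach negation normal form:
  (∃n ¬G(n)) ∧ (∃k F(k))
All bound variables are already distinct, so no renaming is needed.
Extract every quantifier outward, since the variables are now distinct and don't occur free across branches:
  ∃n ∃k (¬G(n) ∧ F(k))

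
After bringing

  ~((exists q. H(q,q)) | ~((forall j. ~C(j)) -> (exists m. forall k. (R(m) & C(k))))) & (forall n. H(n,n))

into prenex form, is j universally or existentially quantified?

Rewrite implications/biconditionals: A → B as ¬A ∨ B.
  ~((exists q. H(q,q)) | ~(~(forall j. ~C(j)) | (exists m. forall k. (R(m) & C(k))))) & (forall n. H(n,n))
Drive negations inward (¬∀x A ≡ ∃x ¬A, ¬∃x A ≡ ∀x ¬A, De Morgan for ∧/∨):
  (forall q. ~H(q,q)) & ((exists j. C(j)) | (exists m. forall k. (R(m) & C(k)))) & (forall n. H(n,n))
All bound variables are already distinct, so no renaming is needed.
Extract every quantifier outward, since the variables are now distinct and don't occur free across branches:
  forall q. exists j. exists m. forall k. forall n. (~H(q,q) & (C(j) | R(m) & C(k)) & H(n,n))
The quantifier forall j sits under an odd number of negations (counting the antecedent side of each →), so it flips to exists j.

existential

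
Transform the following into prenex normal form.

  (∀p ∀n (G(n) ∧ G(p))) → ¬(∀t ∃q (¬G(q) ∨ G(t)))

Eliminate → and ↔ using ¬ and ∨.
  ¬(∀p ∀n (G(n) ∧ G(p))) ∨ ¬(∀t ∃q (¬G(q) ∨ G(t)))
Move each ¬ inward, flipping quantifiers it crosses:
  (∃p ∃n (¬G(n) ∨ ¬G(p))) ∨ (∃t ∀q (G(q) ∧ ¬G(t)))
All bound variables are already distinct, so no renaming is needed.
Extract every quantifier outward, since the variables are now distinct and don't occur free across branches:
  ∃p ∃n ∃t ∀q (¬G(n) ∨ ¬G(p) ∨ G(q) ∧ ¬G(t))

∃p ∃n ∃t ∀q (¬G(n) ∨ ¬G(p) ∨ G(q) ∧ ¬G(t))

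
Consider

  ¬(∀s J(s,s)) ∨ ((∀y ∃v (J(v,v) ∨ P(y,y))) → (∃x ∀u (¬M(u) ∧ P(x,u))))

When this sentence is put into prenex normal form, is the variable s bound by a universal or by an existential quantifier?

Rewrite implications/biconditionals: A → B as ¬A ∨ B.
  ¬(∀s J(s,s)) ∨ ¬(∀y ∃v (J(v,v) ∨ P(y,y))) ∨ (∃x ∀u (¬M(u) ∧ P(x,u)))
Push ¬ through the quantifiers and connectives to reach negation normal form:
  (∃s ¬J(s,s)) ∨ (∃y ∀v (¬J(v,v) ∧ ¬P(y,y))) ∨ (∃x ∀u (¬M(u) ∧ P(x,u)))
All bound variables are already distinct, so no renaming is needed.
Extract every quantifier outward, since the variables are now distinct and don't occur free across branches:
  ∃s ∃y ∀v ∃x ∀u (¬J(s,s) ∨ ¬J(v,v) ∧ ¬P(y,y) ∨ ¬M(u) ∧ P(x,u))
The quantifier ∀s sits under an odd number of negations (counting the antecedent side of each →), so it flips to ∃s.

existential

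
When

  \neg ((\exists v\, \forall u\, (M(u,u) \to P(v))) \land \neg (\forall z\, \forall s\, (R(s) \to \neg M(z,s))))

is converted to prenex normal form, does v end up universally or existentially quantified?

Eliminate → and ↔ using ¬ and ∨.
  \neg ((\exists v\, \forall u\, (\neg M(u,u) \lor P(v))) \land \neg (\forall z\, \forall s\, (\neg R(s) \lor \neg M(z,s))))
Move each ¬ inward, flipping quantifiers it crosses:
  (\forall v\, \exists u\, (M(u,u) \land \neg P(v))) \lor (\forall z\, \forall s\, (\neg R(s) \lor \neg M(z,s)))
All bound variables are already distinct, so no renaming is needed.
Pull the quantifiers to the front (each side's bound variable is not free in the other side):
  \forall v\, \exists u\, \forall z\, \forall s\, (M(u,u) \land \neg P(v) \lor \neg R(s) \lor \neg M(z,s))
The quantifier \exists v sits under an odd number of negations (counting the antecedent side of each →), so it flips to \forall v.

universal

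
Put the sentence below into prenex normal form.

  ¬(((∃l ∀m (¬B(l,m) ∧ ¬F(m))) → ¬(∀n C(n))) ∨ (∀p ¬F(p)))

∃l ∀m ∀n ∃p (¬B(l,m) ∧ ¬F(m) ∧ C(n) ∧ F(p))

Rewrite implications/biconditionals: A → B as ¬A ∨ B.
  ¬(¬(∃l ∀m (¬B(l,m) ∧ ¬F(m))) ∨ ¬(∀n C(n)) ∨ (∀p ¬F(p)))
Drive negations inward (¬∀x A ≡ ∃x ¬A, ¬∃x A ≡ ∀x ¬A, De Morgan for ∧/∨):
  (∃l ∀m (¬B(l,m) ∧ ¬F(m))) ∧ (∀n C(n)) ∧ (∃p F(p))
All bound variables are already distinct, so no renaming is needed.
Pull the quantifiers to the front (each side's bound variable is not free in the other side):
  ∃l ∀m ∀n ∃p (¬B(l,m) ∧ ¬F(m) ∧ C(n) ∧ F(p))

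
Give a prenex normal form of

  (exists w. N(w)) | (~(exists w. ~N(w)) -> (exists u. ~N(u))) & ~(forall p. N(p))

Eliminate → and ↔ using ¬ and ∨.
  (exists w. N(w)) | (~~(exists w. ~N(w)) | (exists u. ~N(u))) & ~(forall p. N(p))
Drive negations inward (¬∀x A ≡ ∃x ¬A, ¬∃x A ≡ ∀x ¬A, De Morgan for ∧/∨):
  (exists w. N(w)) | ((exists w. ~N(w)) | (exists u. ~N(u))) & (exists p. ~N(p))
Rename bound variables to avoid capture: w↦z1.
  (exists w. N(w)) | ((exists z1. ~N(z1)) | (exists u. ~N(u))) & (exists p. ~N(p))
Finally move all quantifiers to the prefix:
  exists w. exists z1. exists u. exists p. (N(w) | (~N(z1) | ~N(u)) & ~N(p))

exists w. exists z1. exists u. exists p. (N(w) | (~N(z1) | ~N(u)) & ~N(p))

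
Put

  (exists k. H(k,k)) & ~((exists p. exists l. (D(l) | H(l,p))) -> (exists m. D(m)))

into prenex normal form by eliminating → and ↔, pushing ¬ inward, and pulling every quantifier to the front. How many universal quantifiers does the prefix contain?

Eliminate → and ↔ using ¬ and ∨.
  (exists k. H(k,k)) & ~(~(exists p. exists l. (D(l) | H(l,p))) | (exists m. D(m)))
Drive negations inward (¬∀x A ≡ ∃x ¬A, ¬∃x A ≡ ∀x ¬A, De Morgan for ∧/∨):
  (exists k. H(k,k)) & (exists p. exists l. (D(l) | H(l,p))) & (forall m. ~D(m))
Extract every quantifier outward, since the variables are now distinct and don't occur free across branches:
  exists k. exists p. exists l. forall m. (H(k,k) & (D(l) | H(l,p)) & ~D(m))
The prefix is exists k exists p exists l forall m: 1 universal, 3 existential.

1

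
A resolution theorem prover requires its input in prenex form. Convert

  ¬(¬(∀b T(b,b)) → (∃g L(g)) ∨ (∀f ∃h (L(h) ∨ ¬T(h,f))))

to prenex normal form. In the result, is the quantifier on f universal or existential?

existential

Rewrite implications/biconditionals: A → B as ¬A ∨ B.
  ¬(¬¬(∀b T(b,b)) ∨ (∃g L(g)) ∨ (∀f ∃h (L(h) ∨ ¬T(h,f))))
Push ¬ through the quantifiers and connectives to reach negation normal form:
  (∃b ¬T(b,b)) ∧ (∀g ¬L(g)) ∧ (∃f ∀h (¬L(h) ∧ T(h,f)))
All bound variables are already distinct, so no renaming is needed.
Pull the quantifiers to the front (each side's bound variable is not free in the other side):
  ∃b ∀g ∃f ∀h (¬T(b,b) ∧ ¬L(g) ∧ ¬L(h) ∧ T(h,f))
The quantifier ∀f sits under an odd number of negations (counting the antecedent side of each →), so it flips to ∃f.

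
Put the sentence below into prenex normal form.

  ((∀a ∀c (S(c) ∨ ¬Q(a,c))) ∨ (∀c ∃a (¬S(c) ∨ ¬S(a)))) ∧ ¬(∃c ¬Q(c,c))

∀a ∀c ∀y1 ∃u1 ∀w1 ((S(c) ∨ ¬Q(a,c) ∨ ¬S(y1) ∨ ¬S(u1)) ∧ Q(w1,w1))

Push ¬ through the quantifiers and connectives to reach negation normal form:
  ((∀a ∀c (S(c) ∨ ¬Q(a,c))) ∨ (∀c ∃a (¬S(c) ∨ ¬S(a)))) ∧ (∀c Q(c,c))
Standardize variables apart so no two quantifiers bind the same name: c↦y1, a↦u1, c↦w1.
  ((∀a ∀c (S(c) ∨ ¬Q(a,c))) ∨ (∀y1 ∃u1 (¬S(y1) ∨ ¬S(u1)))) ∧ (∀w1 Q(w1,w1))
Extract every quantifier outward, since the variables are now distinct and don't occur free across branches:
  ∀a ∀c ∀y1 ∃u1 ∀w1 ((S(c) ∨ ¬Q(a,c) ∨ ¬S(y1) ∨ ¬S(u1)) ∧ Q(w1,w1))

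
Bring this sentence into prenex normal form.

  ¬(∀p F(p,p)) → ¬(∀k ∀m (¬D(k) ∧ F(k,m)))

∀p ∃k ∃m (F(p,p) ∨ D(k) ∨ ¬F(k,m))

First replace A → B with ¬A ∨ B.
  ¬¬(∀p F(p,p)) ∨ ¬(∀k ∀m (¬D(k) ∧ F(k,m)))
Move each ¬ inward, flipping quantifiers it crosses:
  (∀p F(p,p)) ∨ (∃k ∃m (D(k) ∨ ¬F(k,m)))
All bound variables are already distinct, so no renaming is needed.
Extract every quantifier outward, since the variables are now distinct and don't occur free across branches:
  ∀p ∃k ∃m (F(p,p) ∨ D(k) ∨ ¬F(k,m))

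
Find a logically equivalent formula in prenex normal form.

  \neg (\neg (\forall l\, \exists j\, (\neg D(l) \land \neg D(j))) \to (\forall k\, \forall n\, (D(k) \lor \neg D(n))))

Rewrite implications/biconditionals: A → B as ¬A ∨ B.
  \neg (\neg \neg (\forall l\, \exists j\, (\neg D(l) \land \neg D(j))) \lor (\forall k\, \forall n\, (D(k) \lor \neg D(n))))
Drive negations inward (¬∀x A ≡ ∃x ¬A, ¬∃x A ≡ ∀x ¬A, De Morgan for ∧/∨):
  (\exists l\, \forall j\, (D(l) \lor D(j))) \land (\exists k\, \exists n\, (\neg D(k) \land D(n)))
Extract every quantifier outward, since the variables are now distinct and don't occur free across branches:
  \exists l\, \forall j\, \exists k\, \exists n\, ((D(l) \lor D(j)) \land \neg D(k) \land D(n))

\exists l\, \forall j\, \exists k\, \exists n\, ((D(l) \lor D(j)) \land \neg D(k) \land D(n))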